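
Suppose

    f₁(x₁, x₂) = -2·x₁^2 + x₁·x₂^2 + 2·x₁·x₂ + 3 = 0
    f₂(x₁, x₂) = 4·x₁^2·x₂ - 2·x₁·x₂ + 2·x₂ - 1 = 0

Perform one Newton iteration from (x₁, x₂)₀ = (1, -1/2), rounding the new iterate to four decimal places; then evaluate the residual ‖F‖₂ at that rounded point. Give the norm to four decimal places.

1.9381

At (1, -1/2): F = (0.2500, -3.0000).
Jacobian J = [[-4·x₁ + x₂^2 + 2·x₂, 2·x₁·x₂ + 2·x₁], [8·x₁·x₂ - 2·x₂, 4·x₁^2 - 2·x₁ + 2]].
At the point, J = [[-4.7500, 1.0000], [-3.0000, 4.0000]] (det J = -16.0000).
Solving J·Δ = −F gives Δ = (0.2500, 0.9375).
Then the next iterate is (x₁, x₂)₁ = (1.2500, 0.4375).
Re-evaluating at (1.2500, 0.4375): F = (1.208008, 1.515625), so ‖F‖₂ = 1.9381.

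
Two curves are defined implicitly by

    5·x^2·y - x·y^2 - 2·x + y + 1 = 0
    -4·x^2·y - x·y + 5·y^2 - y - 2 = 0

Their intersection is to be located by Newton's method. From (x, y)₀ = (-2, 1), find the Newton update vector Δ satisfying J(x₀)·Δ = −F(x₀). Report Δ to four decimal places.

At (-2, 1): F = (28.0000, -12.0000).
Jacobian J = [[10·x·y - y^2 - 2, 5·x^2 - 2·x·y + 1], [-8·x·y - y, -4·x^2 - x + 10·y - 1]].
At the point, J = [[-23.0000, 25.0000], [15.0000, -5.0000]] (det J = -260.0000).
Solving J·Δ = −F gives Δ = (0.6154, -0.5538).

(0.6154, -0.5538)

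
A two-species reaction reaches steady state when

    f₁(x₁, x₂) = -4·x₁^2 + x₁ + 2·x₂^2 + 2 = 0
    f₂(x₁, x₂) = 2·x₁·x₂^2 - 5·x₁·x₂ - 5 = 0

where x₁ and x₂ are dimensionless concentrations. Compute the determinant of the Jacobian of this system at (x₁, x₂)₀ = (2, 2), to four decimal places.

-74.0000

J = [[-8·x₁ + 1, 4·x₂], [2·x₂^2 - 5·x₂, 4·x₁·x₂ - 5·x₁]].
At the point, J = [[-15.0000, 8.0000], [-2.0000, 6.0000]].
det J = -74.0000.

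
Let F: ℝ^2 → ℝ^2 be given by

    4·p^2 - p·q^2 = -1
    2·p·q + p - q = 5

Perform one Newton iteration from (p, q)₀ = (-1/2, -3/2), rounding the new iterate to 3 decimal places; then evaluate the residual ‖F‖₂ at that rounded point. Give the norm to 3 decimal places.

7.541

At (-1/2, -3/2): F = (3.125, -2.500).
Jacobian J = [[8·p - q^2, -2·p·q], [2·q + 1, 2·p - 1]].
At the point, J = [[-6.250, -1.500], [-2.000, -2.000]] (det J = 9.500).
Solving J·Δ = −F gives Δ = (1.053, -2.303).
Then the next iterate is (p, q)₁ = (0.553, -3.803).
Re-evaluating at (0.553, -3.803): F = (-5.77470, -4.85012), so ‖F‖₂ = 7.541.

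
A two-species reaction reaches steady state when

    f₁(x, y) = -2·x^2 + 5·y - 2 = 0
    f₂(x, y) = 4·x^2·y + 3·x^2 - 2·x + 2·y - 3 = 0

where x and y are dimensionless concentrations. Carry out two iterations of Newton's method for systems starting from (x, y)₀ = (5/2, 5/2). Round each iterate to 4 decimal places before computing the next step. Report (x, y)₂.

(1.2034, 0.8646)

At (5/2, 5/2): F = (-2.0000, 78.2500).
Jacobian J = [[-4·x, 5], [8·x·y + 6·x - 2, 4·x^2 + 2]].
At the point, J = [[-10.0000, 5.0000], [63.0000, 27.0000]] (det J = -585.0000).
Solving J·Δ = −F gives Δ = (-0.7611, -1.1222).
Then the next iterate is (x, y)₁ = (1.7389, 1.3778).
Round to (1.7389, 1.3778) and repeat: F = (-1.158546, 22.013739), J = [[-6.9556, 5.0000], [27.600251, 14.095093]].
Δ = (-0.5355, -0.5132), so (x, y)₂ = (1.2034, 0.8646).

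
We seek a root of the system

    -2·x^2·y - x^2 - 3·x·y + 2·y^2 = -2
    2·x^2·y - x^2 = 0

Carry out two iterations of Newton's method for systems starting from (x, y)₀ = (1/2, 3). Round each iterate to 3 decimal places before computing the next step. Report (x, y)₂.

At (1/2, 3): F = (13.750, 1.250).
Jacobian J = [[-4·x·y - 2·x - 3·y, -2·x^2 - 3·x + 4·y], [4·x·y - 2·x, 2·x^2]].
At the point, J = [[-16.000, 10.000], [5.000, 0.500]] (det J = -58.000).
Solving J·Δ = −F gives Δ = (-0.097, -1.530).
Then the next iterate is (x, y)₁ = (0.403, 1.470).
Round to (0.403, 1.470) and repeat: F = (3.90468, 0.31507), J = [[-7.58564, 4.34618], [1.56364, 0.32482]].
Δ = (-0.011, -0.917), so (x, y)₂ = (0.392, 0.553).

(0.392, 0.553)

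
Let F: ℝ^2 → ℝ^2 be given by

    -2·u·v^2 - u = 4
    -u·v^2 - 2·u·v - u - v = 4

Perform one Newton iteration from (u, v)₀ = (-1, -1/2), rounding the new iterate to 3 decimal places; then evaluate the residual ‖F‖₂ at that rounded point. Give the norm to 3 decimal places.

2122.755

At (-1, -1/2): F = (-2.500, -3.250).
Jacobian J = [[-2·v^2 - 1, -4·u·v], [-v^2 - 2·v - 1, -2·u·v - 2·u - 1]].
At the point, J = [[-1.500, -2.000], [-0.250, 0.000]] (det J = -0.500).
Solving J·Δ = −F gives Δ = (-13.000, 8.500).
Then the next iterate is (u, v)₁ = (-14.000, 8.000).
Re-evaluating at (-14.000, 8.000): F = (1802.000, 1122.000), so ‖F‖₂ = 2122.755.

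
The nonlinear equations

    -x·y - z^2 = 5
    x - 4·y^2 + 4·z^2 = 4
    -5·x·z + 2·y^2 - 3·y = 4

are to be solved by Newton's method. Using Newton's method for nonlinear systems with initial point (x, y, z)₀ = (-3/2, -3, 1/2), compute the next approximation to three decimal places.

At (-3/2, -3, 1/2): F = (-9.750, -40.500, 26.750).
Jacobian J = [[-y, -x, -2·z], [1, -8·y, 8·z], [-5·z, 4·y - 3, -5·x]].
At the point, J = [[3.000, 1.500, -1.000], [1.000, 24.000, 4.000], [-2.500, -15.000, 7.500]] (det J = 648.750).
Solving J·Δ = −F gives Δ = (2.604, 1.522, 0.345).
Then the next iterate is (x, y, z)₁ = (1.104, -1.478, 0.845).

(1.104, -1.478, 0.845)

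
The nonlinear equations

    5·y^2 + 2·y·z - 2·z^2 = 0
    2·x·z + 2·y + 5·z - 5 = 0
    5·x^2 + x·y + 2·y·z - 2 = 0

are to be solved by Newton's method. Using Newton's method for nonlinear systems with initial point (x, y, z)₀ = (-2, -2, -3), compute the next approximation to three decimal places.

(-2.304, 0.271, 2.631)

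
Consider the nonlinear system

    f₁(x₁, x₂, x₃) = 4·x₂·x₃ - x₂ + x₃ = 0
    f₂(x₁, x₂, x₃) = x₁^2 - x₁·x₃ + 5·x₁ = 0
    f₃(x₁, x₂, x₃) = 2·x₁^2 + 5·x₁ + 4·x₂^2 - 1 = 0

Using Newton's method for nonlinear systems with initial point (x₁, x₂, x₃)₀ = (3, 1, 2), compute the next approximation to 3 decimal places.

At (3, 1, 2): F = (9.000, 18.000, 36.000).
Jacobian J = [[0, 4·x₃ - 1, 4·x₂ + 1], [2·x₁ - x₃ + 5, 0, -x₁], [4·x₁ + 5, 8·x₂, 0]].
At the point, J = [[0.000, 7.000, 5.000], [9.000, 0.000, -3.000], [17.000, 8.000, 0.000]] (det J = 3.000).
Solving J·Δ = −F gives Δ = (-60.000, 123.000, -174.000).
Then the next iterate is (x₁, x₂, x₃)₁ = (-57.000, 124.000, -172.000).

(-57.000, 124.000, -172.000)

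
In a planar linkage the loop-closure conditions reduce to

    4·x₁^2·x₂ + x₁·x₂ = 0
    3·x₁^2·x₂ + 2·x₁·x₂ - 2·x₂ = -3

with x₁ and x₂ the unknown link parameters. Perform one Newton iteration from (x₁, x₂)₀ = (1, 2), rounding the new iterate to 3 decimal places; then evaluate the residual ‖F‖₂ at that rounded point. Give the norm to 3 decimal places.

At (1, 2): F = (10.000, 9.000).
Jacobian J = [[8·x₁·x₂ + x₂, 4·x₁^2 + x₁], [6·x₁·x₂ + 2·x₂, 3·x₁^2 + 2·x₁ - 2]].
At the point, J = [[18.000, 5.000], [16.000, 3.000]] (det J = -26.000).
Solving J·Δ = −F gives Δ = (-0.577, 0.077).
Then the next iterate is (x₁, x₂)₁ = (0.423, 2.077).
Re-evaluating at (0.423, 2.077): F = (2.36511, 1.71805), so ‖F‖₂ = 2.923.

2.923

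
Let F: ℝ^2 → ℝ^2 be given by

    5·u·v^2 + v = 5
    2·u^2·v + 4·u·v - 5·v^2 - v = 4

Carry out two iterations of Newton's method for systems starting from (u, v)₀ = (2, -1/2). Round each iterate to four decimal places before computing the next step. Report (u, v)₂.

(-2.9983, -0.9597)

At (2, -1/2): F = (-3.0000, -12.7500).
Jacobian J = [[5·v^2, 10·u·v + 1], [4·u·v + 4·v, 2·u^2 + 4·u - 10·v - 1]].
At the point, J = [[1.2500, -9.0000], [-6.0000, 20.0000]] (det J = -29.0000).
Solving J·Δ = −F gives Δ = (-6.0259, -1.1703).
Then the next iterate is (u, v)₁ = (-4.0259, -1.6703).
Round to (-4.0259, -1.6703) and repeat: F = (-62.829634, -43.525381), J = [[13.949510, 68.244608], [20.216643, 32.015142]].
Δ = (1.0276, 0.7106), so (u, v)₂ = (-2.9983, -0.9597).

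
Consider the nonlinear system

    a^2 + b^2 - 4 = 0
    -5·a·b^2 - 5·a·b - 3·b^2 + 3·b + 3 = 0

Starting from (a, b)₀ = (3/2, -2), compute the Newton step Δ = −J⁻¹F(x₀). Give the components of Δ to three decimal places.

(0.491, 0.931)

At (3/2, -2): F = (2.250, -30.000).
Jacobian J = [[2·a, 2·b], [-5·b^2 - 5·b, -10·a·b - 5·a - 6·b + 3]].
At the point, J = [[3.000, -4.000], [-10.000, 37.500]] (det J = 72.500).
Solving J·Δ = −F gives Δ = (0.491, 0.931).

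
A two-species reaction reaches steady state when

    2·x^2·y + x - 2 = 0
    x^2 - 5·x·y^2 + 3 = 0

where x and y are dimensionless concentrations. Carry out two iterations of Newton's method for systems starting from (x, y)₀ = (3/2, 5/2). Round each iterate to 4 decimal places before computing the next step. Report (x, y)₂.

(0.8304, 1.2454)

At (3/2, 5/2): F = (10.7500, -41.6250).
Jacobian J = [[4·x·y + 1, 2·x^2], [2·x - 5·y^2, -10·x·y]].
At the point, J = [[16.0000, 4.5000], [-28.2500, -37.5000]] (det J = -472.8750).
Solving J·Δ = −F gives Δ = (-0.4564, -0.7662).
Then the next iterate is (x, y)₁ = (1.0436, 1.7338).
Round to (1.0436, 1.7338) and repeat: F = (2.820166, -11.596533), J = [[8.237575, 2.178202], [-12.943112, -18.093937]].
Δ = (-0.2132, -0.4884), so (x, y)₂ = (0.8304, 1.2454).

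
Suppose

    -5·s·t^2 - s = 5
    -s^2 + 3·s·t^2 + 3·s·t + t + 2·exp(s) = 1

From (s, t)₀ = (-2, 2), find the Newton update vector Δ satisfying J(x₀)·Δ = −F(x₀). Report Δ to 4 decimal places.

At (-2, 2): F = (37.0000, -38.729329).
Jacobian J = [[-5·t^2 - 1, -10·s·t], [-2·s + 3·t^2 + 3·t + 2·exp(s), 6·s·t + 3·s + 1]].
At the point, J = [[-21.0000, 40.0000], [22.270671, -29.0000]] (det J = -281.826823).
Solving J·Δ = −F gives Δ = (1.6896, -0.0380).

(1.6896, -0.0380)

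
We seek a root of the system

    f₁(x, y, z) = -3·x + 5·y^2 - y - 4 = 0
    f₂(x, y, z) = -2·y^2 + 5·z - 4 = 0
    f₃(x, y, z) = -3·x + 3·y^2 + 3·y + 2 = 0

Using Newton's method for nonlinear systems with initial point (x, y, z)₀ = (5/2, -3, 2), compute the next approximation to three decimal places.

At (5/2, -3, 2): F = (36.500, -12.000, 12.500).
Jacobian J = [[-3, 10·y - 1, 0], [0, -4·y, 5], [-3, 6·y + 3, 0]].
At the point, J = [[-3.000, -31.000, 0.000], [0.000, 12.000, 5.000], [-3.000, -15.000, 0.000]] (det J = 240.000).
Solving J·Δ = −F gives Δ = (-3.333, 1.500, -1.200).
Then the next iterate is (x, y, z)₁ = (-0.833, -1.500, 0.800).

(-0.833, -1.500, 0.800)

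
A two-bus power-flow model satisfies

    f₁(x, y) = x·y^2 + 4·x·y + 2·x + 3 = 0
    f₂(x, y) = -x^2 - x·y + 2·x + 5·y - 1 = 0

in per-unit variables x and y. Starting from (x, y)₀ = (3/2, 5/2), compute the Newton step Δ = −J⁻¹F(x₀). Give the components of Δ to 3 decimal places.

(0.076, -2.353)

At (3/2, 5/2): F = (30.375, 8.500).
Jacobian J = [[y^2 + 4·y + 2, 2·x·y + 4·x], [-2·x - y + 2, -x + 5]].
At the point, J = [[18.250, 13.500], [-3.500, 3.500]] (det J = 111.125).
Solving J·Δ = −F gives Δ = (0.076, -2.353).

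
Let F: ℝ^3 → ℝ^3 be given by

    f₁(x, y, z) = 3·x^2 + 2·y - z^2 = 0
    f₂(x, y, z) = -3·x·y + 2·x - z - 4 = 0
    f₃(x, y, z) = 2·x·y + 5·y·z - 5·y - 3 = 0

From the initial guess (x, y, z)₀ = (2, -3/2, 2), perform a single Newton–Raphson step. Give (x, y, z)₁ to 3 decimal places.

At (2, -3/2, 2): F = (5.000, 7.000, -16.500).
Jacobian J = [[6·x, 2, -2·z], [-3·y + 2, -3·x, -1], [2·y, 2·x + 5·z - 5, 5·y]].
At the point, J = [[12.000, 2.000, -4.000], [6.500, -6.000, -1.000], [-3.000, 9.000, -7.500]] (det J = 589.500).
Solving J·Δ = −F gives Δ = (-0.936, 0.380, -1.369).
Then the next iterate is (x, y, z)₁ = (1.064, -1.120, 0.631).

(1.064, -1.120, 0.631)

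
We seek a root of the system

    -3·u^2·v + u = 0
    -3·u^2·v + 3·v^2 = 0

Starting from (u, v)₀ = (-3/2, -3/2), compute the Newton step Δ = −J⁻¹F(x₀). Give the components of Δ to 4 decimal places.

At (-3/2, -3/2): F = (8.6250, 16.8750).
Jacobian J = [[-6·u·v + 1, -3·u^2], [-6·u·v, -3·u^2 + 6·v]].
At the point, J = [[-12.5000, -6.7500], [-13.5000, -15.7500]] (det J = 105.7500).
Solving J·Δ = −F gives Δ = (0.2074, 0.8936).

(0.2074, 0.8936)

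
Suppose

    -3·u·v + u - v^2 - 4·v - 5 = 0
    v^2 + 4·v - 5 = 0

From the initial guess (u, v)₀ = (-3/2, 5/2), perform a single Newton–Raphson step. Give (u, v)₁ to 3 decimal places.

At (-3/2, 5/2): F = (-11.500, 11.250).
Jacobian J = [[-3·v + 1, -3·u - 2·v - 4], [0, 2·v + 4]].
At the point, J = [[-6.500, -4.500], [0.000, 9.000]] (det J = -58.500).
Solving J·Δ = −F gives Δ = (-0.904, -1.250).
Then the next iterate is (u, v)₁ = (-2.404, 1.250).

(-2.404, 1.250)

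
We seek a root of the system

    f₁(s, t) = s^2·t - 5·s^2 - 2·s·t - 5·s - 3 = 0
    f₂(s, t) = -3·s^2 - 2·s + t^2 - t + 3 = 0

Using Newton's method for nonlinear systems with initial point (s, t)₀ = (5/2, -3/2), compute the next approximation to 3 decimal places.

At (5/2, -3/2): F = (-48.625, -17.000).
Jacobian J = [[2·s·t - 10·s - 2·t - 5, s^2 - 2·s], [-6·s - 2, 2·t - 1]].
At the point, J = [[-34.500, 1.250], [-17.000, -4.000]] (det J = 159.250).
Solving J·Δ = −F gives Δ = (-1.355, 1.508).
Then the next iterate is (s, t)₁ = (1.145, 0.008).

(1.145, 0.008)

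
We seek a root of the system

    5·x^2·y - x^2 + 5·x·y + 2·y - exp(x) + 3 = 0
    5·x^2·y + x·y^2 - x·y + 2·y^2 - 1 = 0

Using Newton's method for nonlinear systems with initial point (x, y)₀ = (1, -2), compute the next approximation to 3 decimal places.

At (1, -2): F = (-24.71828, 3.000).
Jacobian J = [[10·x·y - 2·x + 5·y - exp(x), 5·x^2 + 5·x + 2], [10·x·y + y^2 - y, 5·x^2 + 2·x·y - x + 4·y]].
At the point, J = [[-34.71828, 12.000], [-14.000, -8.000]] (det J = 445.74625).
Solving J·Δ = −F gives Δ = (-0.363, 1.010).
Then the next iterate is (x, y)₁ = (0.637, -0.990).

(0.637, -0.990)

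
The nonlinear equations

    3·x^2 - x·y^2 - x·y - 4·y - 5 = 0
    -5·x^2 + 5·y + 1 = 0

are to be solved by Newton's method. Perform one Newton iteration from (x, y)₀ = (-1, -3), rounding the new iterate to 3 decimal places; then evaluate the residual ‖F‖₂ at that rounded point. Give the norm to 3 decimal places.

At (-1, -3): F = (16.000, -19.000).
Jacobian J = [[6·x - y^2 - y, -2·x·y - x - 4], [-10·x, 5]].
At the point, J = [[-12.000, -9.000], [10.000, 5.000]] (det J = 30.000).
Solving J·Δ = −F gives Δ = (3.033, -2.267).
Then the next iterate is (x, y)₁ = (2.033, -5.267).
Re-evaluating at (2.033, -5.267): F = (-17.22296, -46.00044), so ‖F‖₂ = 49.119.

49.119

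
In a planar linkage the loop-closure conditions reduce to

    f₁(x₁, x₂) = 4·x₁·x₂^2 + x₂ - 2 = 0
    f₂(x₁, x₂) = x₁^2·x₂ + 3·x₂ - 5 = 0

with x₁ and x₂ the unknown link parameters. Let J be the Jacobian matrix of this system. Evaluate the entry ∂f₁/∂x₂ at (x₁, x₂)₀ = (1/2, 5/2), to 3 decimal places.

11.000

∂f₁/∂x₂ = 8·x₁·x₂ + 1.
At (1/2, 5/2) this is 11.000.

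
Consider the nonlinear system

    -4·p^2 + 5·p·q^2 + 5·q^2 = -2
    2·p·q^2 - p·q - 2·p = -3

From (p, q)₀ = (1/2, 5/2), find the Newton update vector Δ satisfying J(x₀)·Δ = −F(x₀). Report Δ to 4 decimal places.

(-0.2653, -1.0839)

At (1/2, 5/2): F = (47.8750, 7.0000).
Jacobian J = [[-8·p + 5·q^2, 10·p·q + 10·q], [2·q^2 - q - 2, 4·p·q - p]].
At the point, J = [[27.2500, 37.5000], [8.0000, 4.5000]] (det J = -177.3750).
Solving J·Δ = −F gives Δ = (-0.2653, -1.0839).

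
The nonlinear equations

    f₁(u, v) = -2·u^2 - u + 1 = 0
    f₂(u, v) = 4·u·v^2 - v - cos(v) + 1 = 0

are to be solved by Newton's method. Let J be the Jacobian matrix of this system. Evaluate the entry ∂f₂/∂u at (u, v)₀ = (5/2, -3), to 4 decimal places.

∂f₂/∂u = 4·v^2.
At (5/2, -3) this is 36.0000.

36.0000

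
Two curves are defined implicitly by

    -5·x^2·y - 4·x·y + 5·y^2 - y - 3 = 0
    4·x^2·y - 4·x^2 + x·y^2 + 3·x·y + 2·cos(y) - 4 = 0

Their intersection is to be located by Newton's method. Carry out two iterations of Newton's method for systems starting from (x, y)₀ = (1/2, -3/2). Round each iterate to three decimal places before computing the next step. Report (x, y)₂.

At (1/2, -3/2): F = (14.625, -7.48353).
Jacobian J = [[-10·x·y - 4·y, -5·x^2 - 4·x + 10·y - 1], [8·x·y - 8·x + y^2 + 3·y, 4·x^2 + 2·x·y + 3·x - 2·sin(y)]].
At the point, J = [[13.500, -19.250], [-12.250, 2.99499]] (det J = -195.38014).
Solving J·Δ = −F gives Δ = (-0.513, 0.400).
Then the next iterate is (x, y)₁ = (-0.013, -1.100).
Round to (-0.013, -1.100) and repeat: F = (4.09373, -3.06706), J = [[4.257, -11.94885], [-1.87160, 1.77269]].
Δ = (-1.984, -0.364), so (x, y)₂ = (-1.997, -1.464).

(-1.997, -1.464)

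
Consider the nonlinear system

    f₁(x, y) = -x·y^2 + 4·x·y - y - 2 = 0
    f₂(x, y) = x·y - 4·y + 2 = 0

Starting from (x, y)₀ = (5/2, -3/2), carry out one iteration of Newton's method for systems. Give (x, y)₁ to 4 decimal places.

(3.5354, 0.2980)

At (5/2, -3/2): F = (-21.1250, 4.2500).
Jacobian J = [[-y^2 + 4·y, -2·x·y + 4·x - 1], [y, x - 4]].
At the point, J = [[-8.2500, 16.5000], [-1.5000, -1.5000]] (det J = 37.1250).
Solving J·Δ = −F gives Δ = (1.0354, 1.7980).
Then the next iterate is (x, y)₁ = (3.5354, 0.2980).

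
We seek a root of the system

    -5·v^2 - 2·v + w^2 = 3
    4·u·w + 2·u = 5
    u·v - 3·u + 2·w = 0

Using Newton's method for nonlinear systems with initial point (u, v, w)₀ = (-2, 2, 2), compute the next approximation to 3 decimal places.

(-4.848, -0.261, -4.685)

At (-2, 2, 2): F = (-23.000, -25.000, 6.000).
Jacobian J = [[0, -10·v - 2, 2·w], [4·w + 2, 0, 4·u], [v - 3, u, 2]].
At the point, J = [[0.000, -22.000, 4.000], [10.000, 0.000, -8.000], [-1.000, -2.000, 2.000]] (det J = 184.000).
Solving J·Δ = −F gives Δ = (-2.848, -2.261, -6.685).
Then the next iterate is (u, v, w)₁ = (-4.848, -0.261, -4.685).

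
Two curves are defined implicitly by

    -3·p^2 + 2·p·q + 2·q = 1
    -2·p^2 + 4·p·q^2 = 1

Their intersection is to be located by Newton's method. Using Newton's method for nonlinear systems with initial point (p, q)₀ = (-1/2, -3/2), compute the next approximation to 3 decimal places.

At (-1/2, -3/2): F = (-3.250, -6.000).
Jacobian J = [[-6·p + 2·q, 2·p + 2], [-4·p + 4·q^2, 8·p·q]].
At the point, J = [[0.000, 1.000], [11.000, 6.000]] (det J = -11.000).
Solving J·Δ = −F gives Δ = (-1.227, 3.250).
Then the next iterate is (p, q)₁ = (-1.727, 1.750).

(-1.727, 1.750)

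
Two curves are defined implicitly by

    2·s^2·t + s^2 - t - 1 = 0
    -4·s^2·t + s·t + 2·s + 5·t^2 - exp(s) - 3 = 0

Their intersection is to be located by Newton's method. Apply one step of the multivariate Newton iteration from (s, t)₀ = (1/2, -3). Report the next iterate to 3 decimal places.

At (1/2, -3): F = (0.750, 42.85128).
Jacobian J = [[4·s·t + 2·s, 2·s^2 - 1], [-8·s·t + t - exp(s) + 2, -4·s^2 + s + 10·t]].
At the point, J = [[-5.000, -0.500], [9.35128, -30.500]] (det J = 157.17564).
Solving J·Δ = −F gives Δ = (0.009, 1.408).
Then the next iterate is (s, t)₁ = (0.509, -1.592).

(0.509, -1.592)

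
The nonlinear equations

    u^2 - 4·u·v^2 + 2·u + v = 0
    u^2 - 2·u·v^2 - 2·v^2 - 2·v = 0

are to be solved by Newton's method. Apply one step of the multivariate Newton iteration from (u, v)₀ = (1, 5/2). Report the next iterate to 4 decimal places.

At (1, 5/2): F = (-19.5000, -29.0000).
Jacobian J = [[2·u - 4·v^2 + 2, -8·u·v + 1], [2·u - 2·v^2, -4·u·v - 4·v - 2]].
At the point, J = [[-21.0000, -19.0000], [-10.5000, -22.0000]] (det J = 262.5000).
Solving J·Δ = −F gives Δ = (0.4648, -1.5400).
Then the next iterate is (u, v)₁ = (1.4648, 0.9600).

(1.4648, 0.9600)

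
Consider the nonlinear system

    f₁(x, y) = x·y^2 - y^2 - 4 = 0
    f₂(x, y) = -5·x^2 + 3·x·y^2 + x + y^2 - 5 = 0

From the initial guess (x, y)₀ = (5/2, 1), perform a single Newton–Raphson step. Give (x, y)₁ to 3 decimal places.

At (5/2, 1): F = (-2.500, -25.250).
Jacobian J = [[y^2, 2·x·y - 2·y], [-10·x + 3·y^2 + 1, 6·x·y + 2·y]].
At the point, J = [[1.000, 3.000], [-21.000, 17.000]] (det J = 80.000).
Solving J·Δ = −F gives Δ = (-0.416, 0.972).
Then the next iterate is (x, y)₁ = (2.084, 1.972).

(2.084, 1.972)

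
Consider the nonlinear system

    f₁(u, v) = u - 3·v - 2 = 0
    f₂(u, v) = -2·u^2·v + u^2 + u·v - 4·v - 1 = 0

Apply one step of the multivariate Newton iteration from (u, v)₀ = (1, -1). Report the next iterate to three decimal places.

At (1, -1): F = (2.000, 5.000).
Jacobian J = [[1, -3], [-4·u·v + 2·u + v, -2·u^2 + u - 4]].
At the point, J = [[1.000, -3.000], [5.000, -5.000]] (det J = 10.000).
Solving J·Δ = −F gives Δ = (-0.500, 0.500).
Then the next iterate is (u, v)₁ = (0.500, -0.500).

(0.500, -0.500)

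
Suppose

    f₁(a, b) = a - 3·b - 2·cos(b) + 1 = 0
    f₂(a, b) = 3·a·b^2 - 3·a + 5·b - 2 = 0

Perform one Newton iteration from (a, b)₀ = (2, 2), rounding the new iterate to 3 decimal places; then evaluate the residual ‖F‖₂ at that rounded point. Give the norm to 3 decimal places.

0.081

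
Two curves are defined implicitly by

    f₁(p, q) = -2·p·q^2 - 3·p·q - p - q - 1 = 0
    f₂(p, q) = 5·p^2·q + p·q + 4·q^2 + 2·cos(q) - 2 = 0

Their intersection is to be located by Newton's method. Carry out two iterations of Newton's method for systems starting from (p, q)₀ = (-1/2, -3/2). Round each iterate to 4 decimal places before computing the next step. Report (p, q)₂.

At (-1/2, -3/2): F = (1.0000, 6.016474).
Jacobian J = [[-2·q^2 - 3·q - 1, -4·p·q - 3·p - 1], [10·p·q + q, 5·p^2 + p + 8·q - 2·sin(q)]].
At the point, J = [[-1.0000, -2.5000], [6.0000, -9.255010]] (det J = 24.255010).
Solving J·Δ = −F gives Δ = (-0.2386, 0.4954).
Then the next iterate is (p, q)₁ = (-0.7386, -1.0046).
Round to (-0.7386, -1.0046) and repeat: F = (0.008029, 1.111537), J = [[-0.004642, -1.752190], [6.415376, -4.359855]].
Δ = (-0.1698, 0.0050), so (p, q)₂ = (-0.9084, -0.9996).

(-0.9084, -0.9996)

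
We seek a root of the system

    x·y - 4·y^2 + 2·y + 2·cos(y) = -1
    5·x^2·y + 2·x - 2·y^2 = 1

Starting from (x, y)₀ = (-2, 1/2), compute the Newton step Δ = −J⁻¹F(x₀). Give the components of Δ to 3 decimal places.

At (-2, 1/2): F = (1.75517, 4.500).
Jacobian J = [[y, x - 8·y - 2·sin(y) + 2], [10·x·y + 2, 5·x^2 - 4·y]].
At the point, J = [[0.500, -4.95885], [-8.000, 18.000]] (det J = -30.67081).
Solving J·Δ = −F gives Δ = (1.758, 0.531).

(1.758, 0.531)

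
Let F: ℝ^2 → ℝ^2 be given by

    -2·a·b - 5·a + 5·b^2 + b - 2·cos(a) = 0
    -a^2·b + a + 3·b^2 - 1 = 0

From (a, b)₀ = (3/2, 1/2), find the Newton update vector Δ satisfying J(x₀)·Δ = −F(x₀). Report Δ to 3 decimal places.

At (3/2, 1/2): F = (-7.39147, 0.125).
Jacobian J = [[-2·b + 2·sin(a) - 5, -2·a + 10·b + 1], [-2·a·b + 1, -a^2 + 6·b]].
At the point, J = [[-4.00501, 3.000], [-0.500, 0.750]] (det J = -1.50376).
Solving J·Δ = −F gives Δ = (-3.936, -2.791).

(-3.936, -2.791)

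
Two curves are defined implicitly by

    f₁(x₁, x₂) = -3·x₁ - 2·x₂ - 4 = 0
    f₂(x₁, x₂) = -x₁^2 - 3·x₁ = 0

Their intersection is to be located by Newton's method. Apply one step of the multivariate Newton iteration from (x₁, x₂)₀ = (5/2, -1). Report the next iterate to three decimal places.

(0.781, -3.172)

At (5/2, -1): F = (-9.500, -13.750).
Jacobian J = [[-3, -2], [-2·x₁ - 3, 0]].
At the point, J = [[-3.000, -2.000], [-8.000, 0.000]] (det J = -16.000).
Solving J·Δ = −F gives Δ = (-1.719, -2.172).
Then the next iterate is (x₁, x₂)₁ = (0.781, -3.172).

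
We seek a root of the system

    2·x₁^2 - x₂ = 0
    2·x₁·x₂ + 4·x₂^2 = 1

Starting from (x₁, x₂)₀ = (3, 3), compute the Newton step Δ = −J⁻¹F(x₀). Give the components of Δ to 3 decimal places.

At (3, 3): F = (15.000, 53.000).
Jacobian J = [[4·x₁, -1], [2·x₂, 2·x₁ + 8·x₂]].
At the point, J = [[12.000, -1.000], [6.000, 30.000]] (det J = 366.000).
Solving J·Δ = −F gives Δ = (-1.374, -1.492).

(-1.374, -1.492)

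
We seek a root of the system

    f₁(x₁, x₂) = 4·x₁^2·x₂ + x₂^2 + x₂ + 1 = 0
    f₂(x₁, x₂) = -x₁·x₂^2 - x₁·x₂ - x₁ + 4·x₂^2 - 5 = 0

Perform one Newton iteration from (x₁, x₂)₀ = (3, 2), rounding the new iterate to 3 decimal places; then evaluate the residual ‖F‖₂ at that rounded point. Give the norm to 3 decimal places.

22.910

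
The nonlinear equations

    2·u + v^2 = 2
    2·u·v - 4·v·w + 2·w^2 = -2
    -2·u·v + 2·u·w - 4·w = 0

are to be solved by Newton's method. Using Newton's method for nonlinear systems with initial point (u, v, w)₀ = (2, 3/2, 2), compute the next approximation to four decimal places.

(2.0909, 0.0227, -3.0909)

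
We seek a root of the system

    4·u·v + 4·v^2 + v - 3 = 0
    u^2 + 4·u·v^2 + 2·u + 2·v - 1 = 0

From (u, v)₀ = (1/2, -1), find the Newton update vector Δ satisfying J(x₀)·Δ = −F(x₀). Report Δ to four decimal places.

At (1/2, -1): F = (-2.0000, 0.2500).
Jacobian J = [[4·v, 4·u + 8·v + 1], [2·u + 4·v^2 + 2, 8·u·v + 2]].
At the point, J = [[-4.0000, -5.0000], [7.0000, -2.0000]] (det J = 43.0000).
Solving J·Δ = −F gives Δ = (-0.1221, -0.3023).

(-0.1221, -0.3023)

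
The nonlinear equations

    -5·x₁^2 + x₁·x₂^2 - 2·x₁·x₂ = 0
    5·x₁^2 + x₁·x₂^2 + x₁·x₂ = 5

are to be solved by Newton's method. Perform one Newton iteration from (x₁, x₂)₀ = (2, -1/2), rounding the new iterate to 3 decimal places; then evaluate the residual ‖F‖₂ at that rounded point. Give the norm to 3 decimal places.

At (2, -1/2): F = (-17.500, 14.500).
Jacobian J = [[-10·x₁ + x₂^2 - 2·x₂, 2·x₁·x₂ - 2·x₁], [10·x₁ + x₂^2 + x₂, 2·x₁·x₂ + x₁]].
At the point, J = [[-18.750, -6.000], [19.750, 0.000]] (det J = 118.500).
Solving J·Δ = −F gives Δ = (-0.734, -0.622).
Then the next iterate is (x₁, x₂)₁ = (1.266, -1.122).
Re-evaluating at (1.266, -1.122): F = (-3.57913, 3.18708), so ‖F‖₂ = 4.792.

4.792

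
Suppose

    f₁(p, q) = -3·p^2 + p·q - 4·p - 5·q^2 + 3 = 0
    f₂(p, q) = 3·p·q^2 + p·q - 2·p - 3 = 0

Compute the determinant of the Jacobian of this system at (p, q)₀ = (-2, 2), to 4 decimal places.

4.0000

J = [[-6·p + q - 4, p - 10·q], [3·q^2 + q - 2, 6·p·q + p]].
At the point, J = [[10.0000, -22.0000], [12.0000, -26.0000]].
det J = 4.0000.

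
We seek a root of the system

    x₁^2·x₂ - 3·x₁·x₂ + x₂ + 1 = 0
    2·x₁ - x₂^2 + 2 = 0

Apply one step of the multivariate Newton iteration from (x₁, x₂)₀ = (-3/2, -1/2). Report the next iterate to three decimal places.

At (-3/2, -1/2): F = (-2.875, -1.250).
Jacobian J = [[2·x₁·x₂ - 3·x₂, x₁^2 - 3·x₁ + 1], [2, -2·x₂]].
At the point, J = [[3.000, 7.750], [2.000, 1.000]] (det J = -12.500).
Solving J·Δ = −F gives Δ = (0.545, 0.160).
Then the next iterate is (x₁, x₂)₁ = (-0.955, -0.340).

(-0.955, -0.340)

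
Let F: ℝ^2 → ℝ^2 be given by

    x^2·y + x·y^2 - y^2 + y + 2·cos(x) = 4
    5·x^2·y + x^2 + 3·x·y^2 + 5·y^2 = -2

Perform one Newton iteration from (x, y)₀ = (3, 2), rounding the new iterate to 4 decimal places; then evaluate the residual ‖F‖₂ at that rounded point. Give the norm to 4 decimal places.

273.8718

At (3, 2): F = (22.020015, 157.0000).
Jacobian J = [[2·x·y + y^2 - 2·sin(x), x^2 + 2·x·y - 2·y + 1], [10·x·y + 2·x + 3·y^2, 5·x^2 + 6·x·y + 10·y]].
At the point, J = [[15.717760, 18.0000], [78.0000, 101.0000]] (det J = 183.493758).
Solving J·Δ = −F gives Δ = (3.2806, -4.0880).
Then the next iterate is (x, y)₁ = (6.2806, -2.0880).
Re-evaluating at (6.2806, -2.0880): F = (-63.429058, -266.425495), so ‖F‖₂ = 273.8718.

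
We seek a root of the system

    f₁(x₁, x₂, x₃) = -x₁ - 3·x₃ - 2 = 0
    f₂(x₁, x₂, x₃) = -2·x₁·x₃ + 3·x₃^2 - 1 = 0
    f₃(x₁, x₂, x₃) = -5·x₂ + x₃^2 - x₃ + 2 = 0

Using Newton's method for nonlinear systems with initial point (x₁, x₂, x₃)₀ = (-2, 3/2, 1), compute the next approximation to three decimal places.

At (-2, 3/2, 1): F = (-3.000, 6.000, -5.500).
Jacobian J = [[-1, 0, -3], [-2·x₃, 0, -2·x₁ + 6·x₃], [0, -5, 2·x₃ - 1]].
At the point, J = [[-1.000, 0.000, -3.000], [-2.000, 0.000, 10.000], [0.000, -5.000, 1.000]] (det J = -80.000).
Solving J·Δ = −F gives Δ = (-0.750, -1.250, -0.750).
Then the next iterate is (x₁, x₂, x₃)₁ = (-2.750, 0.250, 0.250).

(-2.750, 0.250, 0.250)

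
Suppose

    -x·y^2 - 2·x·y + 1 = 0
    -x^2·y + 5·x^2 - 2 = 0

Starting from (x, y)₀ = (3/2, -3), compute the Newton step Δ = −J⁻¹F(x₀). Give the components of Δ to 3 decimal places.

At (3/2, -3): F = (-3.500, 16.000).
Jacobian J = [[-y^2 - 2·y, -2·x·y - 2·x], [-2·x·y + 10·x, -x^2]].
At the point, J = [[-3.000, 6.000], [24.000, -2.250]] (det J = -137.250).
Solving J·Δ = −F gives Δ = (-0.642, 0.262).

(-0.642, 0.262)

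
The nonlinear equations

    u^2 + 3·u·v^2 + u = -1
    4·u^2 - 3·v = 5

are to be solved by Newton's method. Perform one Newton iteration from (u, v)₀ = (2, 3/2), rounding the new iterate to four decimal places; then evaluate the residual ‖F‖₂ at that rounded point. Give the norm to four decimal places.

6.9140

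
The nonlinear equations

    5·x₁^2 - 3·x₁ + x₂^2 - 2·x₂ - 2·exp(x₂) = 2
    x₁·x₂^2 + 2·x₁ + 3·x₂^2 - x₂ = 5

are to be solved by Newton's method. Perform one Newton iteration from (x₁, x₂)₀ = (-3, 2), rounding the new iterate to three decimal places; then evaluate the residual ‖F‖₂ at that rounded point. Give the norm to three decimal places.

9.213

At (-3, 2): F = (37.22189, -13.000).
Jacobian J = [[10·x₁ - 3, 2·x₂ - 2·exp(x₂) - 2], [x₂^2 + 2, 2·x₁·x₂ + 6·x₂ - 1]].
At the point, J = [[-33.000, -12.77811], [6.000, -1.000]] (det J = 109.66867).
Solving J·Δ = −F gives Δ = (1.854, -1.875).
Then the next iterate is (x₁, x₂)₁ = (-1.146, 0.125).
Re-evaluating at (-1.146, 0.125): F = (5.50391, -7.38803), so ‖F‖₂ = 9.213.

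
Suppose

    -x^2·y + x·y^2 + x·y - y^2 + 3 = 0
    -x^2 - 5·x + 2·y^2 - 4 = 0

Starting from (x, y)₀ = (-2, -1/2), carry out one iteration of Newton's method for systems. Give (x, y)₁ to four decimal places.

At (-2, -1/2): F = (5.2500, 2.5000).
Jacobian J = [[-2·x·y + y^2 + y, -x^2 + 2·x·y + x - 2·y], [-2·x - 5, 4·y]].
At the point, J = [[-2.2500, -3.0000], [-1.0000, -2.0000]] (det J = 1.5000).
Solving J·Δ = −F gives Δ = (2.0000, 0.2500).
Then the next iterate is (x, y)₁ = (0.0000, -0.2500).

(0.0000, -0.2500)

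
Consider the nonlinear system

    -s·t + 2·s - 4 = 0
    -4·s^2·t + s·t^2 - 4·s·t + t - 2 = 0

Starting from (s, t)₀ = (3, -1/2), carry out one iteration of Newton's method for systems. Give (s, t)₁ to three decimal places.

At (3, -1/2): F = (3.500, 22.250).
Jacobian J = [[-t + 2, -s], [-8·s·t + t^2 - 4·t, -4·s^2 + 2·s·t - 4·s + 1]].
At the point, J = [[2.500, -3.000], [14.250, -50.000]] (det J = -82.250).
Solving J·Δ = −F gives Δ = (-1.316, 0.070).
Then the next iterate is (s, t)₁ = (1.684, -0.430).

(1.684, -0.430)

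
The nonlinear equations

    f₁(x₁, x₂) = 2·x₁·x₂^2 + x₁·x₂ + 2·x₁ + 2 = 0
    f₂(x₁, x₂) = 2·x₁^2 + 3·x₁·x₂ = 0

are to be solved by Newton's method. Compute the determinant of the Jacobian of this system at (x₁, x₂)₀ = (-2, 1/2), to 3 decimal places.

J = [[2·x₂^2 + x₂ + 2, 4·x₁·x₂ + x₁], [4·x₁ + 3·x₂, 3·x₁]].
At the point, J = [[3.000, -6.000], [-6.500, -6.000]].
det J = -57.000.

-57.000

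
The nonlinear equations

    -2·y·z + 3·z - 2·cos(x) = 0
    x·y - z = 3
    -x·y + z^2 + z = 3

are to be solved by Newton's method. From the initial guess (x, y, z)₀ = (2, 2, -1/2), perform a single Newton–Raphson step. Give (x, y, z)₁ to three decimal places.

(-2.223, 2.598, -6.250)

At (2, 2, -1/2): F = (1.33229, 1.500, -7.250).
Jacobian J = [[2·sin(x), -2·z, -2·y + 3], [y, x, -1], [-y, -x, 2·z + 1]].
At the point, J = [[1.81859, 1.000, -1.000], [2.000, 2.000, -1.000], [-2.000, -2.000, 0.000]] (det J = -1.63719).
Solving J·Δ = −F gives Δ = (-4.223, 0.598, -5.750).
Then the next iterate is (x, y, z)₁ = (-2.223, 2.598, -6.250).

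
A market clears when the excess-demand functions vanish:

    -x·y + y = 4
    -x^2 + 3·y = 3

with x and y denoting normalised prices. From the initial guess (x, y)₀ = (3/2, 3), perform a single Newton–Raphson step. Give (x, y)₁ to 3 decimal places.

At (3/2, 3): F = (-5.500, 3.750).
Jacobian J = [[-y, -x + 1], [-2·x, 3]].
At the point, J = [[-3.000, -0.500], [-3.000, 3.000]] (det J = -10.500).
Solving J·Δ = −F gives Δ = (-1.393, -2.643).
Then the next iterate is (x, y)₁ = (0.107, 0.357).

(0.107, 0.357)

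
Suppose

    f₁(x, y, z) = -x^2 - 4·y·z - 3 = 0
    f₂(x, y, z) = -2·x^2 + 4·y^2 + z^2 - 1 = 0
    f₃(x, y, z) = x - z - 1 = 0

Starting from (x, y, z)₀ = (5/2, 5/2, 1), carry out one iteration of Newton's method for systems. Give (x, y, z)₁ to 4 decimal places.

(1.2018, 1.3057, 0.2018)

At (5/2, 5/2, 1): F = (-19.2500, 12.5000, 0.5000).
Jacobian J = [[-2·x, -4·z, -4·y], [-4·x, 8·y, 2·z], [1, 0, -1]].
At the point, J = [[-5.0000, -4.0000, -10.0000], [-10.0000, 20.0000, 2.0000], [1.0000, 0.0000, -1.0000]] (det J = 332.0000).
Solving J·Δ = −F gives Δ = (-1.2982, -1.1943, -0.7982).
Then the next iterate is (x, y, z)₁ = (1.2018, 1.3057, 0.2018).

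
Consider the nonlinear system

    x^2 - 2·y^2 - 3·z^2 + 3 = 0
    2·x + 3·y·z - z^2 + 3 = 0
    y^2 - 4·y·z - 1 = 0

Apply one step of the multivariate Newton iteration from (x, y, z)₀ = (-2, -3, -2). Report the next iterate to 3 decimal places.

At (-2, -3, -2): F = (-23.000, 13.000, -16.000).
Jacobian J = [[2·x, -4·y, -6·z], [2, 3·z, 3·y - 2·z], [0, 2·y - 4·z, -4·y]].
At the point, J = [[-4.000, 12.000, 12.000], [2.000, -6.000, -5.000], [0.000, 2.000, 12.000]] (det J = 8.000).
Solving J·Δ = −F gives Δ = (40.750, 17.000, -1.500).
Then the next iterate is (x, y, z)₁ = (38.750, 14.000, -3.500).

(38.750, 14.000, -3.500)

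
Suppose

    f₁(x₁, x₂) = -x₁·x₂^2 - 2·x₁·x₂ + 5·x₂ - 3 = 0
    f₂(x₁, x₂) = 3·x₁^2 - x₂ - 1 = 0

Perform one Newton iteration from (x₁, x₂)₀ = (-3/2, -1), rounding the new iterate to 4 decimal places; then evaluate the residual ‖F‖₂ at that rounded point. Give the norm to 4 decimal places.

3.1735

At (-3/2, -1): F = (-9.5000, 6.7500).
Jacobian J = [[-x₂^2 - 2·x₂, -2·x₁·x₂ - 2·x₁ + 5], [6·x₁, -1]].
At the point, J = [[1.0000, 5.0000], [-9.0000, -1.0000]] (det J = 44.0000).
Solving J·Δ = −F gives Δ = (0.5511, 1.7898).
Then the next iterate is (x₁, x₂)₁ = (-0.9489, 0.7898).
Re-evaluating at (-0.9489, 0.7898): F = (3.039791, 0.911434), so ‖F‖₂ = 3.1735.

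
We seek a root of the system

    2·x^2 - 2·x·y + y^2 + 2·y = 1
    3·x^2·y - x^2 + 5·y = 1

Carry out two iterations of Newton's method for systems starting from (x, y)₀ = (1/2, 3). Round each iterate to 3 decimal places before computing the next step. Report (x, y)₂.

(-0.651, 0.162)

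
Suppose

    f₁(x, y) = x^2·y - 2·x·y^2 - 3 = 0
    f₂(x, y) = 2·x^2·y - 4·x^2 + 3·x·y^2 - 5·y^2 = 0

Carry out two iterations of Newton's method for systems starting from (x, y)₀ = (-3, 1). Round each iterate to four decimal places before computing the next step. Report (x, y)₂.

At (-3, 1): F = (12.0000, -32.0000).
Jacobian J = [[2·x·y - 2·y^2, x^2 - 4·x·y], [4·x·y - 8·x + 3·y^2, 2·x^2 + 6·x·y - 10·y]].
At the point, J = [[-8.0000, 21.0000], [15.0000, -10.0000]] (det J = -235.0000).
Solving J·Δ = −F gives Δ = (2.3489, 0.3234).
Then the next iterate is (x, y)₁ = (-0.6511, 1.3234).
Round to (-0.6511, 1.3234) and repeat: F = (-0.158313, -12.751587), J = [[-5.226107, 3.870594], [7.016300, -17.556132]].
Δ = (-0.8071, -1.0489), so (x, y)₂ = (-1.4582, 0.2745).

(-1.4582, 0.2745)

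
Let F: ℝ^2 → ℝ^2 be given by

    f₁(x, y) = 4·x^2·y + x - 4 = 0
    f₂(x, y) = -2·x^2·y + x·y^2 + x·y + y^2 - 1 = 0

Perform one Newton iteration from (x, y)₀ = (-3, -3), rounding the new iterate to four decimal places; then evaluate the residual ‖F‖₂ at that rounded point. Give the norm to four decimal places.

36.3882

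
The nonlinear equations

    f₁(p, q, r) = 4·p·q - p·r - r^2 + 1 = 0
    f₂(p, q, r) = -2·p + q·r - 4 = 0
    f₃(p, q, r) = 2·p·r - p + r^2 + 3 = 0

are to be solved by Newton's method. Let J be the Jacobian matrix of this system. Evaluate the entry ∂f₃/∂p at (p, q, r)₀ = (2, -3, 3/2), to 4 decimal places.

2.0000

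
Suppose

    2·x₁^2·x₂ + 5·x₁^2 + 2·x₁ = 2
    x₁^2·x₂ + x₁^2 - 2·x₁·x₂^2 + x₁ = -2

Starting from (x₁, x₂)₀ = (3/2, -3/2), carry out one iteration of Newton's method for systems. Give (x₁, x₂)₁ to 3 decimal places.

(0.775, -1.433)

At (3/2, -3/2): F = (5.500, -4.375).
Jacobian J = [[4·x₁·x₂ + 10·x₁ + 2, 2·x₁^2], [2·x₁·x₂ + 2·x₁ - 2·x₂^2 + 1, x₁^2 - 4·x₁·x₂]].
At the point, J = [[8.000, 4.500], [-5.000, 11.250]] (det J = 112.500).
Solving J·Δ = −F gives Δ = (-0.725, 0.067).
Then the next iterate is (x₁, x₂)₁ = (0.775, -1.433).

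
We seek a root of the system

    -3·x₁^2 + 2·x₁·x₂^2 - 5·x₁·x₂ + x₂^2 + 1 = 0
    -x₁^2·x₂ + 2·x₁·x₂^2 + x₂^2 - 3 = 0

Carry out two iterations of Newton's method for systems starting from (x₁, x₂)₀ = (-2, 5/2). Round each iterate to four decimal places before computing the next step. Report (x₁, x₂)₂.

At (-2, 5/2): F = (-4.7500, -31.7500).
Jacobian J = [[-6·x₁ + 2·x₂^2 - 5·x₂, 4·x₁·x₂ - 5·x₁ + 2·x₂], [-2·x₁·x₂ + 2·x₂^2, -x₁^2 + 4·x₁·x₂ + 2·x₂]].
At the point, J = [[12.0000, -5.0000], [22.5000, -19.0000]] (det J = -115.5000).
Solving J·Δ = −F gives Δ = (-0.5931, -2.3734).
Then the next iterate is (x₁, x₂)₁ = (-2.5931, 0.1266).
Round to (-2.5931, 0.1266) and repeat: F = (-17.598165, -3.918374), J = [[14.957655, 11.905554], [0.688628, -7.784113]].
Δ = (1.4734, -0.3730), so (x₁, x₂)₂ = (-1.1197, -0.2464).

(-1.1197, -0.2464)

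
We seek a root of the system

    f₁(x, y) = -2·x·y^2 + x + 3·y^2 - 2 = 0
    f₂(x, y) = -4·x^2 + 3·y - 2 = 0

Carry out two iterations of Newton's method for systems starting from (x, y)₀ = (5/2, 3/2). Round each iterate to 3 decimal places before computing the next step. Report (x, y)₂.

(3.124, 9.597)

At (5/2, 3/2): F = (-4.000, -22.500).
Jacobian J = [[-2·y^2 + 1, -4·x·y + 6·y], [-8·x, 3]].
At the point, J = [[-3.500, -6.000], [-20.000, 3.000]] (det J = -130.500).
Solving J·Δ = −F gives Δ = (-1.126, -0.010).
Then the next iterate is (x, y)₁ = (1.374, 1.490).
Round to (1.374, 1.490) and repeat: F = (-0.06653, -5.08150), J = [[-3.44020, 0.75096], [-10.992, 3.000]].
Δ = (1.750, 8.107), so (x, y)₂ = (3.124, 9.597).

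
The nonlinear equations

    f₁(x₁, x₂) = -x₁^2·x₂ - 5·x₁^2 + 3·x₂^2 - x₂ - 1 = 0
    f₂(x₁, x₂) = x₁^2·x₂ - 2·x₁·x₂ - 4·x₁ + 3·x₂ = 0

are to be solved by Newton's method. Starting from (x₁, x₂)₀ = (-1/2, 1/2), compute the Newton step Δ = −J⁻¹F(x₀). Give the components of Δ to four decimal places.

(0.4924, -0.3333)

At (-1/2, 1/2): F = (-2.1250, 4.1250).
Jacobian J = [[-2·x₁·x₂ - 10·x₁, -x₁^2 + 6·x₂ - 1], [2·x₁·x₂ - 2·x₂ - 4, x₁^2 - 2·x₁ + 3]].
At the point, J = [[5.5000, 1.7500], [-5.5000, 4.2500]] (det J = 33.0000).
Solving J·Δ = −F gives Δ = (0.4924, -0.3333).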